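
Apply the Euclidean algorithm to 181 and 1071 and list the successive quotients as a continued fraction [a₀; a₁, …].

Repeatedly divide and take the remainder:
⌊181/1071⌋ = 0, remainder 181
⌊1071/181⌋ = 5, remainder 166
⌊181/166⌋ = 1, remainder 15
⌊166/15⌋ = 11, remainder 1
⌊15/1⌋ = 15, remainder 0

[0; 5, 1, 11, 15]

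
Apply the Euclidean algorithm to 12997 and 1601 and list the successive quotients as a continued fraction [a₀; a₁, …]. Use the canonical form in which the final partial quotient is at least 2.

⌊12997/1601⌋ = 8, remainder 189
⌊1601/189⌋ = 8, remainder 89
⌊189/89⌋ = 2, remainder 11
⌊89/11⌋ = 8, remainder 1
⌊11/1⌋ = 11, remainder 0

[8; 8, 2, 8, 11]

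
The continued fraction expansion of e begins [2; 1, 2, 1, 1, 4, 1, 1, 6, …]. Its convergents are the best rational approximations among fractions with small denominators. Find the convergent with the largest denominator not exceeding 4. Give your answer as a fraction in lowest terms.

11/4

a_0 = 2: 2/1  (≤ bound)
a_1 = 1: 3/1  (≤ bound)
a_2 = 2: 8/3  (≤ bound)
a_3 = 1: 11/4  (≤ bound)
a_4 = 1: 19/7  (> 4, stop)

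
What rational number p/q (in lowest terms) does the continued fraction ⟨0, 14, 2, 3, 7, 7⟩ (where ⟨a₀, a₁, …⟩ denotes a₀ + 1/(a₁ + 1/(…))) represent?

Work from the innermost term outward:
Start with 7.
7 + 1/(7/1) = 7 + 1/7 = 50/7
3 + 1/(50/7) = 3 + 7/50 = 157/50
2 + 1/(157/50) = 2 + 50/157 = 364/157
14 + 1/(364/157) = 14 + 157/364 = 5253/364
0 + 1/(5253/364) = 0 + 364/5253 = 364/5253

364/5253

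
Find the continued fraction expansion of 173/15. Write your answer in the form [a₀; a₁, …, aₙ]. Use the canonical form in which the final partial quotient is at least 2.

⌊173/15⌋ = 11, remainder 8
⌊15/8⌋ = 1, remainder 7
⌊8/7⌋ = 1, remainder 1
⌊7/1⌋ = 7, remainder 0

[11; 1, 1, 7]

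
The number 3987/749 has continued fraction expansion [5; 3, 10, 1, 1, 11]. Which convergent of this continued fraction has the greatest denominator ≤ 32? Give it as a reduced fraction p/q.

165/31

a_0 = 5: 5/1  (≤ bound)
a_1 = 3: 16/3  (≤ bound)
a_2 = 10: 165/31  (≤ bound)
a_3 = 1: 181/34  (> 32, stop)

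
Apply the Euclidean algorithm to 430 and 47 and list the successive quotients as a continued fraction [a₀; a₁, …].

⌊430/47⌋ = 9, remainder 7
⌊47/7⌋ = 6, remainder 5
⌊7/5⌋ = 1, remainder 2
⌊5/2⌋ = 2, remainder 1
⌊2/1⌋ = 2, remainder 0

[9; 6, 1, 2, 2]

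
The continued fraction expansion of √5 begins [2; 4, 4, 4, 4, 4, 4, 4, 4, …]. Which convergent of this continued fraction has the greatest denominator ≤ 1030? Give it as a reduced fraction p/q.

682/305

a_0 = 2: 2/1  (≤ bound)
a_1 = 4: 9/4  (≤ bound)
a_2 = 4: 38/17  (≤ bound)
a_3 = 4: 161/72  (≤ bound)
a_4 = 4: 682/305  (≤ bound)
a_5 = 4: 2889/1292  (> 1030, stop)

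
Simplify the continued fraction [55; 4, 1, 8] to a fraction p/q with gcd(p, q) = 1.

Work from the innermost term outward:
Start with 8.
1 + 1/(8/1) = 1 + 1/8 = 9/8
4 + 1/(9/8) = 4 + 8/9 = 44/9
55 + 1/(44/9) = 55 + 9/44 = 2429/44

2429/44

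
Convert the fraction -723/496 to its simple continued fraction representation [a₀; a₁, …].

Repeatedly divide and take the remainder:
-723 = -2·496 + 269, so a_0 = -2
496 = 1·269 + 227, so a_1 = 1
269 = 1·227 + 42, so a_2 = 1
227 = 5·42 + 17, so a_3 = 5
42 = 2·17 + 8, so a_4 = 2
17 = 2·8 + 1, so a_5 = 2
8 = 8·1 + 0, so a_6 = 8

[-2; 1, 1, 5, 2, 2, 8]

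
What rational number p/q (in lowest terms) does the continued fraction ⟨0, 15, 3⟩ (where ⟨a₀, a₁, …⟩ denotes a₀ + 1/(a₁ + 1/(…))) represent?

Collapse the nested fraction from the inside out:
Start with 3.
15 + 1/(3/1) = 15 + 1/3 = 46/3
0 + 1/(46/3) = 0 + 3/46 = 3/46

3/46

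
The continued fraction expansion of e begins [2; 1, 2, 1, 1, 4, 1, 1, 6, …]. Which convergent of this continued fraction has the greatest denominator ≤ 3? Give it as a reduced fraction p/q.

8/3

a_0 = 2: 2/1  (≤ bound)
a_1 = 1: 3/1  (≤ bound)
a_2 = 2: 8/3  (≤ bound)
a_3 = 1: 11/4  (> 3, stop)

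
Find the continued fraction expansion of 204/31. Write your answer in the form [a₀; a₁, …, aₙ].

[6; 1, 1, 2, 1, 1, 2]

204 = 6·31 + 18, so a_0 = 6
31 = 1·18 + 13, so a_1 = 1
18 = 1·13 + 5, so a_2 = 1
13 = 2·5 + 3, so a_3 = 2
5 = 1·3 + 2, so a_4 = 1
3 = 1·2 + 1, so a_5 = 1
2 = 2·1 + 0, so a_6 = 2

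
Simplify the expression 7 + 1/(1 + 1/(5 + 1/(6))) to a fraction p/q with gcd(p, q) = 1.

290/37

Collapse the nested fraction from the inside out:
Start with 6.
5 + 1/(6/1) = 5 + 1/6 = 31/6
1 + 1/(31/6) = 1 + 6/31 = 37/31
7 + 1/(37/31) = 7 + 31/37 = 290/37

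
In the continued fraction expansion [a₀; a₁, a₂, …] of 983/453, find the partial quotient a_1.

⌊983/453⌋ = 2, remainder 77
⌊453/77⌋ = 5, remainder 68

5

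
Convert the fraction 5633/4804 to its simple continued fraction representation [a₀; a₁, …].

[1; 5, 1, 3, 1, 7, 10, 2]

⌊5633/4804⌋ = 1, remainder 829
⌊4804/829⌋ = 5, remainder 659
⌊829/659⌋ = 1, remainder 170
⌊659/170⌋ = 3, remainder 149
⌊170/149⌋ = 1, remainder 21
⌊149/21⌋ = 7, remainder 2
⌊21/2⌋ = 10, remainder 1
⌊2/1⌋ = 2, remainder 0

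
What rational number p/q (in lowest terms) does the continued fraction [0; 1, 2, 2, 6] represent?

32/45

a_0 = 0: 0/1
a_1 = 1: 1/1
a_2 = 2: 2/3
a_3 = 2: 5/7
a_4 = 6: 32/45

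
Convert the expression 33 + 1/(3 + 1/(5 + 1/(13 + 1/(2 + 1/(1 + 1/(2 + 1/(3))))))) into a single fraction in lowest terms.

a_0 = 33: 33/1
a_1 = 3: 100/3
a_2 = 5: 533/16
a_3 = 13: 7029/211
a_4 = 2: 14591/438
a_5 = 1: 21620/649
a_6 = 2: 57831/1736
a_7 = 3: 195113/5857

195113/5857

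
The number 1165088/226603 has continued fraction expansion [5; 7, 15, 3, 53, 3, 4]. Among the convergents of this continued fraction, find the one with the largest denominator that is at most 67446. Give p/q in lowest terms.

List convergents until the denominator exceeds the bound:
a_0 = 5: 5/1  (≤ bound)
a_1 = 7: 36/7  (≤ bound)
a_2 = 15: 545/106  (≤ bound)
a_3 = 3: 1671/325  (≤ bound)
a_4 = 53: 89108/17331  (≤ bound)
a_5 = 3: 268995/52318  (≤ bound)
a_6 = 4: 1165088/226603  (> 67446, stop)

268995/52318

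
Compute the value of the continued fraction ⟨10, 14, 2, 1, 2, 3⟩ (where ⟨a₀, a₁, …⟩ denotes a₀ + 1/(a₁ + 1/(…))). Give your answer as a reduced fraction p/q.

3907/388

a_0 = 10: 10/1
a_1 = 14: 141/14
a_2 = 2: 292/29
a_3 = 1: 433/43
a_4 = 2: 1158/115
a_5 = 3: 3907/388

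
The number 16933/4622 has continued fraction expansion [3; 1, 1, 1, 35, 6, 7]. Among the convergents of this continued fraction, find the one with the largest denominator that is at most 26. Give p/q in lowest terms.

11/3

a_0 = 3: 3/1  (≤ bound)
a_1 = 1: 4/1  (≤ bound)
a_2 = 1: 7/2  (≤ bound)
a_3 = 1: 11/3  (≤ bound)
a_4 = 35: 392/107  (> 26, stop)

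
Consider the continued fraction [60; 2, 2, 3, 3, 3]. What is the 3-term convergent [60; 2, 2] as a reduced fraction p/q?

302/5

Start with 2.
2 + 1/(2/1) = 2 + 1/2 = 5/2
60 + 1/(5/2) = 60 + 2/5 = 302/5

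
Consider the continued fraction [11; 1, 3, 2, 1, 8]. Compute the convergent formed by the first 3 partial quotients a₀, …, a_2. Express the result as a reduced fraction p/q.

47/4

Start with 3.
1 + 1/(3/1) = 1 + 1/3 = 4/3
11 + 1/(4/3) = 11 + 3/4 = 47/4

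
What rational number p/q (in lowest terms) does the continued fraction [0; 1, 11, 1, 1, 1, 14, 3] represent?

a_0 = 0: 0/1
a_1 = 1: 1/1
a_2 = 11: 11/12
a_3 = 1: 12/13
a_4 = 1: 23/25
a_5 = 1: 35/38
a_6 = 14: 513/557
a_7 = 3: 1574/1709

1574/1709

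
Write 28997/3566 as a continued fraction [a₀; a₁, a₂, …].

⌊28997/3566⌋ = 8, remainder 469
⌊3566/469⌋ = 7, remainder 283
⌊469/283⌋ = 1, remainder 186
⌊283/186⌋ = 1, remainder 97
⌊186/97⌋ = 1, remainder 89
⌊97/89⌋ = 1, remainder 8
⌊89/8⌋ = 11, remainder 1
⌊8/1⌋ = 8, remainder 0

[8; 7, 1, 1, 1, 1, 11, 8]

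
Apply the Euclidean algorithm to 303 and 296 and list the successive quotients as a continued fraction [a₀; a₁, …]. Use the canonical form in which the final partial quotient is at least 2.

[1; 42, 3, 2]

303 = 1·296 + 7, so a_0 = 1
296 = 42·7 + 2, so a_1 = 42
7 = 3·2 + 1, so a_2 = 3
2 = 2·1 + 0, so a_3 = 2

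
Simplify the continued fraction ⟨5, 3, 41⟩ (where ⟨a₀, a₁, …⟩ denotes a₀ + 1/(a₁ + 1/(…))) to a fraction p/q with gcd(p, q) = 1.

661/124

Collapse the nested fraction from the inside out:
Start with 41.
3 + 1/(41/1) = 3 + 1/41 = 124/41
5 + 1/(124/41) = 5 + 41/124 = 661/124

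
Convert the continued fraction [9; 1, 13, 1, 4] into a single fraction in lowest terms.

735/74

Start with 4.
1 + 1/(4/1) = 1 + 1/4 = 5/4
13 + 1/(5/4) = 13 + 4/5 = 69/5
1 + 1/(69/5) = 1 + 5/69 = 74/69
9 + 1/(74/69) = 9 + 69/74 = 735/74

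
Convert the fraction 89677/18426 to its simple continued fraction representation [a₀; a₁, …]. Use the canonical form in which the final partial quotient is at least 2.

Apply division with remainder until the remainder is 0:
89677 ÷ 18426 → quotient 4, remainder 15973
18426 ÷ 15973 → quotient 1, remainder 2453
15973 ÷ 2453 → quotient 6, remainder 1255
2453 ÷ 1255 → quotient 1, remainder 1198
1255 ÷ 1198 → quotient 1, remainder 57
1198 ÷ 57 → quotient 21, remainder 1
57 ÷ 1 → quotient 57, remainder 0

[4; 1, 6, 1, 1, 21, 57]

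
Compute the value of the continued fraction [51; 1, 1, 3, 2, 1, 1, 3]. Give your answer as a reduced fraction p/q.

a_0 = 51: 51/1
a_1 = 1: 52/1
a_2 = 1: 103/2
a_3 = 3: 361/7
a_4 = 2: 825/16
a_5 = 1: 1186/23
a_6 = 1: 2011/39
a_7 = 3: 7219/140

7219/140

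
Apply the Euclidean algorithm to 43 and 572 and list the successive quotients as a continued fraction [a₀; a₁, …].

Repeatedly divide and take the remainder:
⌊43/572⌋ = 0, remainder 43
⌊572/43⌋ = 13, remainder 13
⌊43/13⌋ = 3, remainder 4
⌊13/4⌋ = 3, remainder 1
⌊4/1⌋ = 4, remainder 0

[0; 13, 3, 3, 4]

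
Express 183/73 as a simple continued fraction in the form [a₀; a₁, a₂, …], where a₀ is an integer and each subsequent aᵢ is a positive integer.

Apply division with remainder until the remainder is 0:
⌊183/73⌋ = 2, remainder 37
⌊73/37⌋ = 1, remainder 36
⌊37/36⌋ = 1, remainder 1
⌊36/1⌋ = 36, remainder 0

[2; 1, 1, 36]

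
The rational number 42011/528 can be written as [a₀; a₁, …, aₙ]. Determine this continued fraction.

42011 ÷ 528 → quotient 79, remainder 299
528 ÷ 299 → quotient 1, remainder 229
299 ÷ 229 → quotient 1, remainder 70
229 ÷ 70 → quotient 3, remainder 19
70 ÷ 19 → quotient 3, remainder 13
19 ÷ 13 → quotient 1, remainder 6
13 ÷ 6 → quotient 2, remainder 1
6 ÷ 1 → quotient 6, remainder 0

[79; 1, 1, 3, 3, 1, 2, 6]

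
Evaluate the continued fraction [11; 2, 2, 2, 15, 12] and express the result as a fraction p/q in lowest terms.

25481/2232

Build up convergents one term at a time:
a_0 = 11: 11/1
a_1 = 2: 23/2
a_2 = 2: 57/5
a_3 = 2: 137/12
a_4 = 15: 2112/185
a_5 = 12: 25481/2232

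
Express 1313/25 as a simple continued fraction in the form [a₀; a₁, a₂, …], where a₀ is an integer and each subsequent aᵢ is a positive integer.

[52; 1, 1, 12]

1313 = 52·25 + 13, so a_0 = 52
25 = 1·13 + 12, so a_1 = 1
13 = 1·12 + 1, so a_2 = 1
12 = 12·1 + 0, so a_3 = 12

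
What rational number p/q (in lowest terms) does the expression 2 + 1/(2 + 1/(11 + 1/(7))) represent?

a_0 = 2: 2/1
a_1 = 2: 5/2
a_2 = 11: 57/23
a_3 = 7: 404/163

404/163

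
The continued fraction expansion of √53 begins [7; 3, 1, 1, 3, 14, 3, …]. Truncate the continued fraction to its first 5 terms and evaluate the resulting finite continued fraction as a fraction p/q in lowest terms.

Start with 3.
1 + 1/(3/1) = 1 + 1/3 = 4/3
1 + 1/(4/3) = 1 + 3/4 = 7/4
3 + 1/(7/4) = 3 + 4/7 = 25/7
7 + 1/(25/7) = 7 + 7/25 = 182/25

182/25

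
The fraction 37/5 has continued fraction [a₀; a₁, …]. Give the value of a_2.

37 = 7·5 + 2, so a_0 = 7
5 = 2·2 + 1, so a_1 = 2
2 = 2·1 + 0, so a_2 = 2

2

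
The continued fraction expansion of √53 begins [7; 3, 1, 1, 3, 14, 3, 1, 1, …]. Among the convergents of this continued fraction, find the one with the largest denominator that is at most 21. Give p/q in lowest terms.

a_0 = 7: 7/1  (≤ bound)
a_1 = 3: 22/3  (≤ bound)
a_2 = 1: 29/4  (≤ bound)
a_3 = 1: 51/7  (≤ bound)
a_4 = 3: 182/25  (> 21, stop)

51/7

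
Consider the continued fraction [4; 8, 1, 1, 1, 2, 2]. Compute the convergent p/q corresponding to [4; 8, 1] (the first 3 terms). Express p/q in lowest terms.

a_0 = 4: 4/1
a_1 = 8: 33/8
a_2 = 1: 37/9

37/9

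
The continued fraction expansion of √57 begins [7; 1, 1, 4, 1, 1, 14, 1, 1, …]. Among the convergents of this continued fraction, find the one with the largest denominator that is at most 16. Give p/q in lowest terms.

a_0 = 7: 7/1  (≤ bound)
a_1 = 1: 8/1  (≤ bound)
a_2 = 1: 15/2  (≤ bound)
a_3 = 4: 68/9  (≤ bound)
a_4 = 1: 83/11  (≤ bound)
a_5 = 1: 151/20  (> 16, stop)

83/11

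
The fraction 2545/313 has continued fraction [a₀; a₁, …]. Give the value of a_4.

⌊2545/313⌋ = 8, remainder 41
⌊313/41⌋ = 7, remainder 26
⌊41/26⌋ = 1, remainder 15
⌊26/15⌋ = 1, remainder 11
⌊15/11⌋ = 1, remainder 4

1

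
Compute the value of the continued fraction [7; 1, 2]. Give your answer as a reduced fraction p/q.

Start with 2.
1 + 1/(2/1) = 1 + 1/2 = 3/2
7 + 1/(3/2) = 7 + 2/3 = 23/3

23/3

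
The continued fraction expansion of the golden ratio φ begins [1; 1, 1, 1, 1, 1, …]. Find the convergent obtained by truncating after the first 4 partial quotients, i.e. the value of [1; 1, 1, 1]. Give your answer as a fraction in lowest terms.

5/3

Compute successive convergents:
a_0 = 1: 1/1
a_1 = 1: 2/1
a_2 = 1: 3/2
a_3 = 1: 5/3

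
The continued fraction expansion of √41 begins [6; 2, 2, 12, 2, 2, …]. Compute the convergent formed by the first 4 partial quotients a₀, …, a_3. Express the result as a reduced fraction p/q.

Start with 12.
2 + 1/(12/1) = 2 + 1/12 = 25/12
2 + 1/(25/12) = 2 + 12/25 = 62/25
6 + 1/(62/25) = 6 + 25/62 = 397/62

397/62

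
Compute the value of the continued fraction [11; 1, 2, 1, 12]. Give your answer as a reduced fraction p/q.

a_0 = 11: 11/1
a_1 = 1: 12/1
a_2 = 2: 35/3
a_3 = 1: 47/4
a_4 = 12: 599/51

599/51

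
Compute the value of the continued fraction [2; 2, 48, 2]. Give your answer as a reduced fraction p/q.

489/196

Start with 2.
48 + 1/(2/1) = 48 + 1/2 = 97/2
2 + 1/(97/2) = 2 + 2/97 = 196/97
2 + 1/(196/97) = 2 + 97/196 = 489/196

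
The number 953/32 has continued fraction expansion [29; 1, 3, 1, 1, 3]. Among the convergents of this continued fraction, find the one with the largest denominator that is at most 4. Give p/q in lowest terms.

List convergents until the denominator exceeds the bound:
a_0 = 29: 29/1  (≤ bound)
a_1 = 1: 30/1  (≤ bound)
a_2 = 3: 119/4  (≤ bound)
a_3 = 1: 149/5  (> 4, stop)

119/4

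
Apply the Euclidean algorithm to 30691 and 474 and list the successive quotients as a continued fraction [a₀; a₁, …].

[64; 1, 2, 1, 58, 2]

⌊30691/474⌋ = 64, remainder 355
⌊474/355⌋ = 1, remainder 119
⌊355/119⌋ = 2, remainder 117
⌊119/117⌋ = 1, remainder 2
⌊117/2⌋ = 58, remainder 1
⌊2/1⌋ = 2, remainder 0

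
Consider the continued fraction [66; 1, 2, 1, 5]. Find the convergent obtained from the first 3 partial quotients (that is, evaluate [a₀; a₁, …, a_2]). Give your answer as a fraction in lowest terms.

a_0 = 66: 66/1
a_1 = 1: 67/1
a_2 = 2: 200/3

200/3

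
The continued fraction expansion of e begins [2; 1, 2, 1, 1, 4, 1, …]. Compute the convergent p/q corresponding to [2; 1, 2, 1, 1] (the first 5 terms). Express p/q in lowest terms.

19/7

Collapse the nested fraction from the inside out:
Start with 1.
1 + 1/(1/1) = 1 + 1/1 = 2/1
2 + 1/(2/1) = 2 + 1/2 = 5/2
1 + 1/(5/2) = 1 + 2/5 = 7/5
2 + 1/(7/5) = 2 + 5/7 = 19/7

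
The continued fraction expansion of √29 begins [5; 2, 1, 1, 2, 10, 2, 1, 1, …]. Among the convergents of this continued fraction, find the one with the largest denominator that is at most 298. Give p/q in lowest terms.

a_0 = 5: 5/1  (≤ bound)
a_1 = 2: 11/2  (≤ bound)
a_2 = 1: 16/3  (≤ bound)
a_3 = 1: 27/5  (≤ bound)
a_4 = 2: 70/13  (≤ bound)
a_5 = 10: 727/135  (≤ bound)
a_6 = 2: 1524/283  (≤ bound)
a_7 = 1: 2251/418  (> 298, stop)

1524/283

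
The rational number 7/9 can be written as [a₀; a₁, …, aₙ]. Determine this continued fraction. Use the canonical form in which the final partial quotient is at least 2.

7 ÷ 9 → quotient 0, remainder 7
9 ÷ 7 → quotient 1, remainder 2
7 ÷ 2 → quotient 3, remainder 1
2 ÷ 1 → quotient 2, remainder 0

[0; 1, 3, 2]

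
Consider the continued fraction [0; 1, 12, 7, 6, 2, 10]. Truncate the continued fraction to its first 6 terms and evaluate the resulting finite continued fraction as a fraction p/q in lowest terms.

a_0 = 0: 0/1
a_1 = 1: 1/1
a_2 = 12: 12/13
a_3 = 7: 85/92
a_4 = 6: 522/565
a_5 = 2: 1129/1222

1129/1222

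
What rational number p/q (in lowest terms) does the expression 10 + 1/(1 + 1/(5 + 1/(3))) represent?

206/19

a_0 = 10: 10/1
a_1 = 1: 11/1
a_2 = 5: 65/6
a_3 = 3: 206/19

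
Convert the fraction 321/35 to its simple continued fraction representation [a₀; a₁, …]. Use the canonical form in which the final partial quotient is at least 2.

⌊321/35⌋ = 9, remainder 6
⌊35/6⌋ = 5, remainder 5
⌊6/5⌋ = 1, remainder 1
⌊5/1⌋ = 5, remainder 0

[9; 5, 1, 5]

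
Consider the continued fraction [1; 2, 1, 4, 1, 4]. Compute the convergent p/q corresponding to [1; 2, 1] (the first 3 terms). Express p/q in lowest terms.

Compute successive convergents:
a_0 = 1: 1/1
a_1 = 2: 3/2
a_2 = 1: 4/3

4/3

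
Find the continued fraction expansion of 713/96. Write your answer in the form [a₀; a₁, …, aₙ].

713 ÷ 96 → quotient 7, remainder 41
96 ÷ 41 → quotient 2, remainder 14
41 ÷ 14 → quotient 2, remainder 13
14 ÷ 13 → quotient 1, remainder 1
13 ÷ 1 → quotient 13, remainder 0

[7; 2, 2, 1, 13]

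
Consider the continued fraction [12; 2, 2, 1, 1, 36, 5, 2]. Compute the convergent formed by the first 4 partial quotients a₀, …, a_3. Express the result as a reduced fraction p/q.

87/7

Use the convergent recurrence hₖ = aₖ·hₖ₋₁ + hₖ₋₂ (and likewise for the denominators kₖ):
a_0 = 12: 12/1
a_1 = 2: 25/2
a_2 = 2: 62/5
a_3 = 1: 87/7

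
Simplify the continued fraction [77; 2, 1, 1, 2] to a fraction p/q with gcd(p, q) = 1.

Start with 2.
1 + 1/(2/1) = 1 + 1/2 = 3/2
1 + 1/(3/2) = 1 + 2/3 = 5/3
2 + 1/(5/3) = 2 + 3/5 = 13/5
77 + 1/(13/5) = 77 + 5/13 = 1006/13

1006/13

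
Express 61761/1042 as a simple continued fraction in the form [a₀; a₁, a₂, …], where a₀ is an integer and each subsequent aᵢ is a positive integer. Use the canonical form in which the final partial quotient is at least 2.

61761 = 59·1042 + 283, so a_0 = 59
1042 = 3·283 + 193, so a_1 = 3
283 = 1·193 + 90, so a_2 = 1
193 = 2·90 + 13, so a_3 = 2
90 = 6·13 + 12, so a_4 = 6
13 = 1·12 + 1, so a_5 = 1
12 = 12·1 + 0, so a_6 = 12

[59; 3, 1, 2, 6, 1, 12]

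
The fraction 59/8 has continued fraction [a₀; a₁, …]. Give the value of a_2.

⌊59/8⌋ = 7, remainder 3
⌊8/3⌋ = 2, remainder 2
⌊3/2⌋ = 1, remainder 1

1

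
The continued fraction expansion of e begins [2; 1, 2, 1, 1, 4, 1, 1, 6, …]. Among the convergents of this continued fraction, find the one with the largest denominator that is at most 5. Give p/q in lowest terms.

List convergents until the denominator exceeds the bound:
a_0 = 2: 2/1  (≤ bound)
a_1 = 1: 3/1  (≤ bound)
a_2 = 2: 8/3  (≤ bound)
a_3 = 1: 11/4  (≤ bound)
a_4 = 1: 19/7  (> 5, stop)

11/4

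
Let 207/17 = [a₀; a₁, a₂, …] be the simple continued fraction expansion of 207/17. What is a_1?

5

⌊207/17⌋ = 12, remainder 3
⌊17/3⌋ = 5, remainder 2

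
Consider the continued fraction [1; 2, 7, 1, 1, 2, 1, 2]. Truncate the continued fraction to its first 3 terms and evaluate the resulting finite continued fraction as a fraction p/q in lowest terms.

22/15

a_0 = 1: 1/1
a_1 = 2: 3/2
a_2 = 7: 22/15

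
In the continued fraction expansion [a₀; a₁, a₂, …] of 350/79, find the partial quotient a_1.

2

350 = 4·79 + 34, so a_0 = 4
79 = 2·34 + 11, so a_1 = 2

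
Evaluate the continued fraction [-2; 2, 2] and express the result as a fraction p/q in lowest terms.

-8/5

Use the convergent recurrence hₖ = aₖ·hₖ₋₁ + hₖ₋₂ (and likewise for the denominators kₖ):
a_0 = -2: -2/1
a_1 = 2: -3/2
a_2 = 2: -8/5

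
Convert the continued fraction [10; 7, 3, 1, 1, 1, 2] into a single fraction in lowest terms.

Starting at the tail and folding back:
Start with 2.
1 + 1/(2/1) = 1 + 1/2 = 3/2
1 + 1/(3/2) = 1 + 2/3 = 5/3
1 + 1/(5/3) = 1 + 3/5 = 8/5
3 + 1/(8/5) = 3 + 5/8 = 29/8
7 + 1/(29/8) = 7 + 8/29 = 211/29
10 + 1/(211/29) = 10 + 29/211 = 2139/211

2139/211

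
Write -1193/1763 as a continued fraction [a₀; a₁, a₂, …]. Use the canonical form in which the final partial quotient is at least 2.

[-1; 3, 10, 1, 3, 13]

-1193 = -1·1763 + 570, so a_0 = -1
1763 = 3·570 + 53, so a_1 = 3
570 = 10·53 + 40, so a_2 = 10
53 = 1·40 + 13, so a_3 = 1
40 = 3·13 + 1, so a_4 = 3
13 = 13·1 + 0, so a_5 = 13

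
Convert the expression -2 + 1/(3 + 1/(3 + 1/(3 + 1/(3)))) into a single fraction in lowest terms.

-185/109

Compute successive convergents:
a_0 = -2: -2/1
a_1 = 3: -5/3
a_2 = 3: -17/10
a_3 = 3: -56/33
a_4 = 3: -185/109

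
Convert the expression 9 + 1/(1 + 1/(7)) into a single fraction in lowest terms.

79/8

Build up convergents one term at a time:
a_0 = 9: 9/1
a_1 = 1: 10/1
a_2 = 7: 79/8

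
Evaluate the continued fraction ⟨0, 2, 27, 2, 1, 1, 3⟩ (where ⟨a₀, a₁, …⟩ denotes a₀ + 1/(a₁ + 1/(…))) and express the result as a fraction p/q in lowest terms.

a_0 = 0: 0/1
a_1 = 2: 1/2
a_2 = 27: 27/55
a_3 = 2: 55/112
a_4 = 1: 82/167
a_5 = 1: 137/279
a_6 = 3: 493/1004

493/1004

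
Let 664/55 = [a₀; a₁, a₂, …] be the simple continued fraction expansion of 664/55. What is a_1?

13

664 ÷ 55 → quotient 12, remainder 4
55 ÷ 4 → quotient 13, remainder 3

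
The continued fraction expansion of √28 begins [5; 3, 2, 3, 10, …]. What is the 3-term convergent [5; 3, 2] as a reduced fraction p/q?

Compute successive convergents:
a_0 = 5: 5/1
a_1 = 3: 16/3
a_2 = 2: 37/7

37/7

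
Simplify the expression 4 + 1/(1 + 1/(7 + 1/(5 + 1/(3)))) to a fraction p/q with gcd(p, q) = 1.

Start with 3.
5 + 1/(3/1) = 5 + 1/3 = 16/3
7 + 1/(16/3) = 7 + 3/16 = 115/16
1 + 1/(115/16) = 1 + 16/115 = 131/115
4 + 1/(131/115) = 4 + 115/131 = 639/131

639/131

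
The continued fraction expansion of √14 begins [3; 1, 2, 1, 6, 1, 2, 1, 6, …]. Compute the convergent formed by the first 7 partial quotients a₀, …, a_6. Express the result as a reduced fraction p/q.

a_0 = 3: 3/1
a_1 = 1: 4/1
a_2 = 2: 11/3
a_3 = 1: 15/4
a_4 = 6: 101/27
a_5 = 1: 116/31
a_6 = 2: 333/89

333/89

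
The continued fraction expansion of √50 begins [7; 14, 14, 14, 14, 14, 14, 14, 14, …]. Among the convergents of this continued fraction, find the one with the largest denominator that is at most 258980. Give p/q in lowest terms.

275807/39005

a_0 = 7: 7/1  (≤ bound)
a_1 = 14: 99/14  (≤ bound)
a_2 = 14: 1393/197  (≤ bound)
a_3 = 14: 19601/2772  (≤ bound)
a_4 = 14: 275807/39005  (≤ bound)
a_5 = 14: 3880899/548842  (> 258980, stop)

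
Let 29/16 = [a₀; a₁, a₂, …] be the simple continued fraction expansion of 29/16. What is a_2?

4

Run the Euclidean algorithm, recording each quotient:
29 ÷ 16 → quotient 1, remainder 13
16 ÷ 13 → quotient 1, remainder 3
13 ÷ 3 → quotient 4, remainder 1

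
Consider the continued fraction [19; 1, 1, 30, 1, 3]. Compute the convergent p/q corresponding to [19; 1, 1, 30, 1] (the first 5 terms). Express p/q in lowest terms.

1229/63

Start with 1.
30 + 1/(1/1) = 30 + 1/1 = 31/1
1 + 1/(31/1) = 1 + 1/31 = 32/31
1 + 1/(32/31) = 1 + 31/32 = 63/32
19 + 1/(63/32) = 19 + 32/63 = 1229/63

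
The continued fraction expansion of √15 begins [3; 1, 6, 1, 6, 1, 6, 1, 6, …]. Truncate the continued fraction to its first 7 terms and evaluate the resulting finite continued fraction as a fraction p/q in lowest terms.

1677/433

Start with 6.
1 + 1/(6/1) = 1 + 1/6 = 7/6
6 + 1/(7/6) = 6 + 6/7 = 48/7
1 + 1/(48/7) = 1 + 7/48 = 55/48
6 + 1/(55/48) = 6 + 48/55 = 378/55
1 + 1/(378/55) = 1 + 55/378 = 433/378
3 + 1/(433/378) = 3 + 378/433 = 1677/433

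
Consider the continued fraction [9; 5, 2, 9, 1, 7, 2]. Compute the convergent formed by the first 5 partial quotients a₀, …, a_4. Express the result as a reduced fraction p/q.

Compute successive convergents:
a_0 = 9: 9/1
a_1 = 5: 46/5
a_2 = 2: 101/11
a_3 = 9: 955/104
a_4 = 1: 1056/115

1056/115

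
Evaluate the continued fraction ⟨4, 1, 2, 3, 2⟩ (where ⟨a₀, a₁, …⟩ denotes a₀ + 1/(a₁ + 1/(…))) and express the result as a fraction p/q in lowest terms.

108/23

Start with 2.
3 + 1/(2/1) = 3 + 1/2 = 7/2
2 + 1/(7/2) = 2 + 2/7 = 16/7
1 + 1/(16/7) = 1 + 7/16 = 23/16
4 + 1/(23/16) = 4 + 16/23 = 108/23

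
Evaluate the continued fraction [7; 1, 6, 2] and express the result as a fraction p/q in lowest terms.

118/15

Compute successive convergents:
a_0 = 7: 7/1
a_1 = 1: 8/1
a_2 = 6: 55/7
a_3 = 2: 118/15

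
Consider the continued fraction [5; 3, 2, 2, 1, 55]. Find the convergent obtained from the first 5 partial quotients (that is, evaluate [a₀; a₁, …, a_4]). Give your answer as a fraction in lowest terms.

a_0 = 5: 5/1
a_1 = 3: 16/3
a_2 = 2: 37/7
a_3 = 2: 90/17
a_4 = 1: 127/24

127/24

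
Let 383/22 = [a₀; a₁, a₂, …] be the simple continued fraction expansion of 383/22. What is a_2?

2

⌊383/22⌋ = 17, remainder 9
⌊22/9⌋ = 2, remainder 4
⌊9/4⌋ = 2, remainder 1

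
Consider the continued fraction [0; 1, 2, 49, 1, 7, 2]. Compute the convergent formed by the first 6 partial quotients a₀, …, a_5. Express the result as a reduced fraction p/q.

Build up convergents one term at a time:
a_0 = 0: 0/1
a_1 = 1: 1/1
a_2 = 2: 2/3
a_3 = 49: 99/148
a_4 = 1: 101/151
a_5 = 7: 806/1205

806/1205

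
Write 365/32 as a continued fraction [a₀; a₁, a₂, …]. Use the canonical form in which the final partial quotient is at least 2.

[11; 2, 2, 6]

365 ÷ 32 → quotient 11, remainder 13
32 ÷ 13 → quotient 2, remainder 6
13 ÷ 6 → quotient 2, remainder 1
6 ÷ 1 → quotient 6, remainder 0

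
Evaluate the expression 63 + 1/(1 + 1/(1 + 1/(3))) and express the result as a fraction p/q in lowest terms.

445/7

Build up convergents one term at a time:
a_0 = 63: 63/1
a_1 = 1: 64/1
a_2 = 1: 127/2
a_3 = 3: 445/7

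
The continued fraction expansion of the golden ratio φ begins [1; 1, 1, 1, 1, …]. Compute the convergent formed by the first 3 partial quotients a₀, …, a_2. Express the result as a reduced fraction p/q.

a_0 = 1: 1/1
a_1 = 1: 2/1
a_2 = 1: 3/2

3/2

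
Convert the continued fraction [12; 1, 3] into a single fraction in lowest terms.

Collapse the nested fraction from the inside out:
Start with 3.
1 + 1/(3/1) = 1 + 1/3 = 4/3
12 + 1/(4/3) = 12 + 3/4 = 51/4

51/4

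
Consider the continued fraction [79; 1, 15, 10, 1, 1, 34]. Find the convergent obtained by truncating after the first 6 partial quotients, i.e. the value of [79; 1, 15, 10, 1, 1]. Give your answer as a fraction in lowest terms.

27019/338

a_0 = 79: 79/1
a_1 = 1: 80/1
a_2 = 15: 1279/16
a_3 = 10: 12870/161
a_4 = 1: 14149/177
a_5 = 1: 27019/338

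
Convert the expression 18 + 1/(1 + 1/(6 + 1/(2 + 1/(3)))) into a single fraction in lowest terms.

981/52

Use the convergent recurrence hₖ = aₖ·hₖ₋₁ + hₖ₋₂ (and likewise for the denominators kₖ):
a_0 = 18: 18/1
a_1 = 1: 19/1
a_2 = 6: 132/7
a_3 = 2: 283/15
a_4 = 3: 981/52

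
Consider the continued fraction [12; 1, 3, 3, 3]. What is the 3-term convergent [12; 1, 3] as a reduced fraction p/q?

51/4

Work from the innermost term outward:
Start with 3.
1 + 1/(3/1) = 1 + 1/3 = 4/3
12 + 1/(4/3) = 12 + 3/4 = 51/4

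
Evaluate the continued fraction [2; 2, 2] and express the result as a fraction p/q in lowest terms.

a_0 = 2: 2/1
a_1 = 2: 5/2
a_2 = 2: 12/5

12/5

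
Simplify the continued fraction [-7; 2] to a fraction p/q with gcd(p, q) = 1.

Start with 2.
-7 + 1/(2/1) = -7 + 1/2 = -13/2

-13/2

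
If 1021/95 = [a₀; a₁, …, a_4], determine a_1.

1021 ÷ 95 → quotient 10, remainder 71
95 ÷ 71 → quotient 1, remainder 24

1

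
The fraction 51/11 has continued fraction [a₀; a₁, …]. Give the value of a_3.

1

Run the Euclidean algorithm, recording each quotient:
⌊51/11⌋ = 4, remainder 7
⌊11/7⌋ = 1, remainder 4
⌊7/4⌋ = 1, remainder 3
⌊4/3⌋ = 1, remainder 1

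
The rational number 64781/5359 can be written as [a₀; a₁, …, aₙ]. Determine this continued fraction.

64781 = 12·5359 + 473, so a_0 = 12
5359 = 11·473 + 156, so a_1 = 11
473 = 3·156 + 5, so a_2 = 3
156 = 31·5 + 1, so a_3 = 31
5 = 5·1 + 0, so a_4 = 5

[12; 11, 3, 31, 5]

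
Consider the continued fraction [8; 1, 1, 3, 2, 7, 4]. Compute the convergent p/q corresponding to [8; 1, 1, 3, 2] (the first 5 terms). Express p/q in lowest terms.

Build up convergents one term at a time:
a_0 = 8: 8/1
a_1 = 1: 9/1
a_2 = 1: 17/2
a_3 = 3: 60/7
a_4 = 2: 137/16

137/16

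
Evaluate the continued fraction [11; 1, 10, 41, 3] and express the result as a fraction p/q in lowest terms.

Compute successive convergents:
a_0 = 11: 11/1
a_1 = 1: 12/1
a_2 = 10: 131/11
a_3 = 41: 5383/452
a_4 = 3: 16280/1367

16280/1367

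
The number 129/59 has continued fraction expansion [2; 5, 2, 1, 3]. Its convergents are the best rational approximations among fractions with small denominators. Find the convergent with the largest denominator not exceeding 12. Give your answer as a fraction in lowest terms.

List convergents until the denominator exceeds the bound:
a_0 = 2: 2/1  (≤ bound)
a_1 = 5: 11/5  (≤ bound)
a_2 = 2: 24/11  (≤ bound)
a_3 = 1: 35/16  (> 12, stop)

24/11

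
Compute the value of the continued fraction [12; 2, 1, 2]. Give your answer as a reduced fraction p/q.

a_0 = 12: 12/1
a_1 = 2: 25/2
a_2 = 1: 37/3
a_3 = 2: 99/8

99/8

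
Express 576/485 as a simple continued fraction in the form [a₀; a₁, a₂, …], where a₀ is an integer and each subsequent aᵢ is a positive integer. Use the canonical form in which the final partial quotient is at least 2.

576 = 1·485 + 91, so a_0 = 1
485 = 5·91 + 30, so a_1 = 5
91 = 3·30 + 1, so a_2 = 3
30 = 30·1 + 0, so a_3 = 30

[1; 5, 3, 30]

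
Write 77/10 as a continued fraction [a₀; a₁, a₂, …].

77 ÷ 10 → quotient 7, remainder 7
10 ÷ 7 → quotient 1, remainder 3
7 ÷ 3 → quotient 2, remainder 1
3 ÷ 1 → quotient 3, remainder 0

[7; 1, 2, 3]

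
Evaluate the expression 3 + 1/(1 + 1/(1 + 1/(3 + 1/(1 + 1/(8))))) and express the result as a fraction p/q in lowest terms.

281/79

Build up convergents one term at a time:
a_0 = 3: 3/1
a_1 = 1: 4/1
a_2 = 1: 7/2
a_3 = 3: 25/7
a_4 = 1: 32/9
a_5 = 8: 281/79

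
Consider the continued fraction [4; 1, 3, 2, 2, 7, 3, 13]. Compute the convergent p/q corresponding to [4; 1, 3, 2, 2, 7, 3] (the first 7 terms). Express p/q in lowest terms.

Start with 3.
7 + 1/(3/1) = 7 + 1/3 = 22/3
2 + 1/(22/3) = 2 + 3/22 = 47/22
2 + 1/(47/22) = 2 + 22/47 = 116/47
3 + 1/(116/47) = 3 + 47/116 = 395/116
1 + 1/(395/116) = 1 + 116/395 = 511/395
4 + 1/(511/395) = 4 + 395/511 = 2439/511

2439/511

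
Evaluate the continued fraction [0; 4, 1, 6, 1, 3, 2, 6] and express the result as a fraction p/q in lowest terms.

Use the convergent recurrence hₖ = aₖ·hₖ₋₁ + hₖ₋₂ (and likewise for the denominators kₖ):
a_0 = 0: 0/1
a_1 = 4: 1/4
a_2 = 1: 1/5
a_3 = 6: 7/34
a_4 = 1: 8/39
a_5 = 3: 31/151
a_6 = 2: 70/341
a_7 = 6: 451/2197

451/2197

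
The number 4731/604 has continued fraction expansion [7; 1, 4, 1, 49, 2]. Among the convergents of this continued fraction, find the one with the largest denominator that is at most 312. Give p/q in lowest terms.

List convergents until the denominator exceeds the bound:
a_0 = 7: 7/1  (≤ bound)
a_1 = 1: 8/1  (≤ bound)
a_2 = 4: 39/5  (≤ bound)
a_3 = 1: 47/6  (≤ bound)
a_4 = 49: 2342/299  (≤ bound)
a_5 = 2: 4731/604  (> 312, stop)

2342/299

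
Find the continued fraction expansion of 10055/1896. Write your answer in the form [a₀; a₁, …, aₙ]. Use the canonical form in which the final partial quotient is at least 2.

10055 = 5·1896 + 575, so a_0 = 5
1896 = 3·575 + 171, so a_1 = 3
575 = 3·171 + 62, so a_2 = 3
171 = 2·62 + 47, so a_3 = 2
62 = 1·47 + 15, so a_4 = 1
47 = 3·15 + 2, so a_5 = 3
15 = 7·2 + 1, so a_6 = 7
2 = 2·1 + 0, so a_7 = 2

[5; 3, 3, 2, 1, 3, 7, 2]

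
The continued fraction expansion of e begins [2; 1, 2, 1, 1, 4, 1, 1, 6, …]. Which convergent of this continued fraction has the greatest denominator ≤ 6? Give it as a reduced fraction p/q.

List convergents until the denominator exceeds the bound:
a_0 = 2: 2/1  (≤ bound)
a_1 = 1: 3/1  (≤ bound)
a_2 = 2: 8/3  (≤ bound)
a_3 = 1: 11/4  (≤ bound)
a_4 = 1: 19/7  (> 6, stop)

11/4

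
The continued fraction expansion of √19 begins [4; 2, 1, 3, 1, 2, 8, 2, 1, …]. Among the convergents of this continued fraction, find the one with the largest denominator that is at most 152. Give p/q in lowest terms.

a_0 = 4: 4/1  (≤ bound)
a_1 = 2: 9/2  (≤ bound)
a_2 = 1: 13/3  (≤ bound)
a_3 = 3: 48/11  (≤ bound)
a_4 = 1: 61/14  (≤ bound)
a_5 = 2: 170/39  (≤ bound)
a_6 = 8: 1421/326  (> 152, stop)

170/39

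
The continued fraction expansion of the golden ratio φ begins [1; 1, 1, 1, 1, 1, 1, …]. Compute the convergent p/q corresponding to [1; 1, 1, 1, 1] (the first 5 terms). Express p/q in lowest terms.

8/5

Start with 1.
1 + 1/(1/1) = 1 + 1/1 = 2/1
1 + 1/(2/1) = 1 + 1/2 = 3/2
1 + 1/(3/2) = 1 + 2/3 = 5/3
1 + 1/(5/3) = 1 + 3/5 = 8/5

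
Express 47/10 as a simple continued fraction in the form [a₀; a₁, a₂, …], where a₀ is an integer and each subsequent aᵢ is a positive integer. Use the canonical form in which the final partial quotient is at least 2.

Repeatedly divide and take the remainder:
⌊47/10⌋ = 4, remainder 7
⌊10/7⌋ = 1, remainder 3
⌊7/3⌋ = 2, remainder 1
⌊3/1⌋ = 3, remainder 0

[4; 1, 2, 3]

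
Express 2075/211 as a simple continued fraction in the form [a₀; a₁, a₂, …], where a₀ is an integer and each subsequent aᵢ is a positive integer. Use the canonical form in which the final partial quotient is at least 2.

Repeatedly divide and take the remainder:
2075 ÷ 211 → quotient 9, remainder 176
211 ÷ 176 → quotient 1, remainder 35
176 ÷ 35 → quotient 5, remainder 1
35 ÷ 1 → quotient 35, remainder 0

[9; 1, 5, 35]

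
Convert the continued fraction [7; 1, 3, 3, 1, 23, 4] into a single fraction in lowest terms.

Start with 4.
23 + 1/(4/1) = 23 + 1/4 = 93/4
1 + 1/(93/4) = 1 + 4/93 = 97/93
3 + 1/(97/93) = 3 + 93/97 = 384/97
3 + 1/(384/97) = 3 + 97/384 = 1249/384
1 + 1/(1249/384) = 1 + 384/1249 = 1633/1249
7 + 1/(1633/1249) = 7 + 1249/1633 = 12680/1633

12680/1633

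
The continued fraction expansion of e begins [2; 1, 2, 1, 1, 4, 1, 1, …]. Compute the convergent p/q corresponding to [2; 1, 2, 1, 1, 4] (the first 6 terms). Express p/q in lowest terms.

Work from the innermost term outward:
Start with 4.
1 + 1/(4/1) = 1 + 1/4 = 5/4
1 + 1/(5/4) = 1 + 4/5 = 9/5
2 + 1/(9/5) = 2 + 5/9 = 23/9
1 + 1/(23/9) = 1 + 9/23 = 32/23
2 + 1/(32/23) = 2 + 23/32 = 87/32

87/32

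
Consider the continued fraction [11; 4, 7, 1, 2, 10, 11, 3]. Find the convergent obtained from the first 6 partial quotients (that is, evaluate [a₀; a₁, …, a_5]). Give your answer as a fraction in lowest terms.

11051/983

Starting at the tail and folding back:
Start with 10.
2 + 1/(10/1) = 2 + 1/10 = 21/10
1 + 1/(21/10) = 1 + 10/21 = 31/21
7 + 1/(31/21) = 7 + 21/31 = 238/31
4 + 1/(238/31) = 4 + 31/238 = 983/238
11 + 1/(983/238) = 11 + 238/983 = 11051/983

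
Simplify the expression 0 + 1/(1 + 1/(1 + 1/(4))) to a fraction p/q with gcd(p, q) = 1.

a_0 = 0: 0/1
a_1 = 1: 1/1
a_2 = 1: 1/2
a_3 = 4: 5/9

5/9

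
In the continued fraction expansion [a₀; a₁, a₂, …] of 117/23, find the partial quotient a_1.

117 ÷ 23 → quotient 5, remainder 2
23 ÷ 2 → quotient 11, remainder 1

11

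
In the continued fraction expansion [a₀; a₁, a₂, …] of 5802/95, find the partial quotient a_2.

1

Apply division with remainder until the remainder is 0:
5802 = 61·95 + 7, so a_0 = 61
95 = 13·7 + 4, so a_1 = 13
7 = 1·4 + 3, so a_2 = 1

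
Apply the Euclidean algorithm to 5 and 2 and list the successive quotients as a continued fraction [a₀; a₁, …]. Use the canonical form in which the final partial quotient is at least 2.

Run the Euclidean algorithm, recording each quotient:
5 = 2·2 + 1, so a_0 = 2
2 = 2·1 + 0, so a_1 = 2

[2; 2]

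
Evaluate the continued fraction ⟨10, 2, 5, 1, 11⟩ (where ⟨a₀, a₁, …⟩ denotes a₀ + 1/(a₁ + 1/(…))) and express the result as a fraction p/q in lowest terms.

Collapse the nested fraction from the inside out:
Start with 11.
1 + 1/(11/1) = 1 + 1/11 = 12/11
5 + 1/(12/11) = 5 + 11/12 = 71/12
2 + 1/(71/12) = 2 + 12/71 = 154/71
10 + 1/(154/71) = 10 + 71/154 = 1611/154

1611/154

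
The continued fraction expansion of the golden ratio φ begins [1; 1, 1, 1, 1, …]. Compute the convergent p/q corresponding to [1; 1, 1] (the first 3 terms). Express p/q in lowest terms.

3/2

a_0 = 1: 1/1
a_1 = 1: 2/1
a_2 = 1: 3/2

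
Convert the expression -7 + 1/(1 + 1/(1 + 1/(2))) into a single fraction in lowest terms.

Start with 2.
1 + 1/(2/1) = 1 + 1/2 = 3/2
1 + 1/(3/2) = 1 + 2/3 = 5/3
-7 + 1/(5/3) = -7 + 3/5 = -32/5

-32/5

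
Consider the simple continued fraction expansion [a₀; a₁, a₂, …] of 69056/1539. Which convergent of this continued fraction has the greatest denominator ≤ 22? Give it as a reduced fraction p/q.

a_0 = 44: 44/1  (≤ bound)
a_1 = 1: 45/1  (≤ bound)
a_2 = 6: 314/7  (≤ bound)
a_3 = 1: 359/8  (≤ bound)
a_4 = 2: 1032/23  (> 22, stop)

359/8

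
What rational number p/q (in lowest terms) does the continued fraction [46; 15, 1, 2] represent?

2165/47

a_0 = 46: 46/1
a_1 = 15: 691/15
a_2 = 1: 737/16
a_3 = 2: 2165/47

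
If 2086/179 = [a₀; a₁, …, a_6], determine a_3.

1

Repeatedly divide and take the remainder:
2086 ÷ 179 → quotient 11, remainder 117
179 ÷ 117 → quotient 1, remainder 62
117 ÷ 62 → quotient 1, remainder 55
62 ÷ 55 → quotient 1, remainder 7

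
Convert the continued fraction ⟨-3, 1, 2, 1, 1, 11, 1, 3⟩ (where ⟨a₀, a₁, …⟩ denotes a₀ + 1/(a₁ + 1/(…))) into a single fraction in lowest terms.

-788/345

Compute successive convergents:
a_0 = -3: -3/1
a_1 = 1: -2/1
a_2 = 2: -7/3
a_3 = 1: -9/4
a_4 = 1: -16/7
a_5 = 11: -185/81
a_6 = 1: -201/88
a_7 = 3: -788/345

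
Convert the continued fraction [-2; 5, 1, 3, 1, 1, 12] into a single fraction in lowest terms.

a_0 = -2: -2/1
a_1 = 5: -9/5
a_2 = 1: -11/6
a_3 = 3: -42/23
a_4 = 1: -53/29
a_5 = 1: -95/52
a_6 = 12: -1193/653

-1193/653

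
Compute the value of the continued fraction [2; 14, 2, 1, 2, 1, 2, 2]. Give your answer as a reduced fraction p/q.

a_0 = 2: 2/1
a_1 = 14: 29/14
a_2 = 2: 60/29
a_3 = 1: 89/43
a_4 = 2: 238/115
a_5 = 1: 327/158
a_6 = 2: 892/431
a_7 = 2: 2111/1020

2111/1020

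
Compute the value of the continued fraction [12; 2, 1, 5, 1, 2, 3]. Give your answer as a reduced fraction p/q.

2359/191

Start with 3.
2 + 1/(3/1) = 2 + 1/3 = 7/3
1 + 1/(7/3) = 1 + 3/7 = 10/7
5 + 1/(10/7) = 5 + 7/10 = 57/10
1 + 1/(57/10) = 1 + 10/57 = 67/57
2 + 1/(67/57) = 2 + 57/67 = 191/67
12 + 1/(191/67) = 12 + 67/191 = 2359/191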